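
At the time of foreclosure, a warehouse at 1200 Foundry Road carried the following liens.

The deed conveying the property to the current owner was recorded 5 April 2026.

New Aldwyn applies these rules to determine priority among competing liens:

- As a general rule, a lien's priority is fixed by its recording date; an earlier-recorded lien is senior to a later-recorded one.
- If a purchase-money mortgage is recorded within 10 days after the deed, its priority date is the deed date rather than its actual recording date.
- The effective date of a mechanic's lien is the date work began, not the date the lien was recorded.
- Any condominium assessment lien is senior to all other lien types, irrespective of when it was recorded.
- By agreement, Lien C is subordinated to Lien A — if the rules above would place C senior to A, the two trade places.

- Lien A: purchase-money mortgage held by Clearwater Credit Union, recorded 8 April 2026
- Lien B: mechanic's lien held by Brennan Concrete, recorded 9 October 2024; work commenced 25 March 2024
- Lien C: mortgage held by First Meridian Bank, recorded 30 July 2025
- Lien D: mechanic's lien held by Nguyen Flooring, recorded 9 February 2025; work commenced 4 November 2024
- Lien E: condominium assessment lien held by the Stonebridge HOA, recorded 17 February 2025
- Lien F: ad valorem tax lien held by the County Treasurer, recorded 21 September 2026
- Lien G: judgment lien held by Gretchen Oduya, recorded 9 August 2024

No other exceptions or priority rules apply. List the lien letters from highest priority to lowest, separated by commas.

Effective dates after the stated exceptions: A's effective date is the deed date, 5 April 2026; B is treated as recorded 25 March 2024, the work-commencement date; D relates back to 4 November 2024 (work commenced).
E, as a condominium assessment lien, has superpriority and ranks first.
Among the remaining liens, by effective date: B (25 March 2024), G (9 August 2024), D (4 November 2024), C (30 July 2025), A (5 April 2026), F (21 September 2026).
C is senior to A before the subordination, so the two trade places.

E, B, G, D, A, C, F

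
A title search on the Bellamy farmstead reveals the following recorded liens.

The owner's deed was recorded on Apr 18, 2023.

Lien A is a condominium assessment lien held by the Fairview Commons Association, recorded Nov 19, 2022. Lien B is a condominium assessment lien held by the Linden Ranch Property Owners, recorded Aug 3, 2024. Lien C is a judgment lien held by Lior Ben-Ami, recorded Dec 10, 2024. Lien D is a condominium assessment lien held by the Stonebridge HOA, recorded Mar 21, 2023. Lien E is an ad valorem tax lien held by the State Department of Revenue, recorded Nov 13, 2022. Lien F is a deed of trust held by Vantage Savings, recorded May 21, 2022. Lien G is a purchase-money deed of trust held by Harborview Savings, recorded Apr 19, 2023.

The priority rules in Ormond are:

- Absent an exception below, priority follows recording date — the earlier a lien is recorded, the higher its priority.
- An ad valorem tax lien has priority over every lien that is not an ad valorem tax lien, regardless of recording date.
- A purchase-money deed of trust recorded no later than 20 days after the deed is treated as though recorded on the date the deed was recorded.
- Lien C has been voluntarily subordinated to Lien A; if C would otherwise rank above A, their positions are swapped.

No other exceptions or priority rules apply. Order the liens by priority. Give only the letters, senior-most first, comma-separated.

Adjusting effective dates: G was recorded within the 20-day window, so its effective date is the deed date Apr 18, 2023.
E, as an ad valorem tax lien, has superpriority and ranks first.
Among the remaining liens, by effective date: F (May 21, 2022), A (Nov 19, 2022), D (Mar 21, 2023), G (Apr 18, 2023), B (Aug 3, 2024), C (Dec 10, 2024).
Since C is not senior to A, the subordination leaves the order unchanged.

E, F, A, D, G, B, C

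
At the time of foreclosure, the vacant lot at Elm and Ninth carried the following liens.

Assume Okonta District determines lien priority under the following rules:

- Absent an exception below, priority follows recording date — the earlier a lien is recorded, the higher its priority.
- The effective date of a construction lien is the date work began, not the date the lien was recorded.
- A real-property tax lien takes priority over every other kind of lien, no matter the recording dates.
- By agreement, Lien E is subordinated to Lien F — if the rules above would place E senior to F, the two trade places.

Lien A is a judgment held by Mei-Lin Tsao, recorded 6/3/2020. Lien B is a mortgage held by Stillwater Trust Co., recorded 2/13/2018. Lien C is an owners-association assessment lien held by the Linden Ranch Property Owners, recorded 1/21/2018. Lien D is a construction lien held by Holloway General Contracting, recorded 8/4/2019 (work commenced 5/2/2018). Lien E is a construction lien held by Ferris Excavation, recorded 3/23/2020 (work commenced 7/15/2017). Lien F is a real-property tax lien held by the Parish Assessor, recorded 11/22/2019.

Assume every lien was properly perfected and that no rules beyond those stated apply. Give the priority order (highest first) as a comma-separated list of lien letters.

Effective dates after the stated exceptions: D's effective date is 5/2/2018, when work began; E's effective date is 7/15/2017, when work began.
F is a real-property tax lien and takes priority over every other lien.
Remaining liens by effective date: E (7/15/2017), C (1/21/2018), B (2/13/2018), D (5/2/2018), A (6/3/2020).
E is already junior to F, so the subordination agreement changes nothing.

F, E, C, B, D, A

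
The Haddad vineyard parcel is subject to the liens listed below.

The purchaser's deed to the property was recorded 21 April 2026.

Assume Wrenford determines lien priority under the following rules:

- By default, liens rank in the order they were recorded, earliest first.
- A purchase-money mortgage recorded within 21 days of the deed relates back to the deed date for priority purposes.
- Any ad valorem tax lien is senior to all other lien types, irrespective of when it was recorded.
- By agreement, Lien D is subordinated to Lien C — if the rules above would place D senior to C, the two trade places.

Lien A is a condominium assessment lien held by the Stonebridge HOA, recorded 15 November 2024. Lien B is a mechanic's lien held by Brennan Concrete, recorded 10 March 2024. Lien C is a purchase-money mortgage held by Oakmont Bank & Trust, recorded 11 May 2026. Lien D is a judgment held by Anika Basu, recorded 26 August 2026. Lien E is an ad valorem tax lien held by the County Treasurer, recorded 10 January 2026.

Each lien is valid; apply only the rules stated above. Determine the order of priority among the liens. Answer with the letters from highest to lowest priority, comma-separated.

E, B, A, C, D

Effective dates: C relates back to the deed date 21 April 2026.
E is an ad valorem tax lien, so it outranks all other liens regardless of date.
Among the remaining liens, by effective date: B (10 March 2024), A (15 November 2024), C (21 April 2026), D (26 August 2026).
D is already junior to C, so the subordination agreement changes nothing.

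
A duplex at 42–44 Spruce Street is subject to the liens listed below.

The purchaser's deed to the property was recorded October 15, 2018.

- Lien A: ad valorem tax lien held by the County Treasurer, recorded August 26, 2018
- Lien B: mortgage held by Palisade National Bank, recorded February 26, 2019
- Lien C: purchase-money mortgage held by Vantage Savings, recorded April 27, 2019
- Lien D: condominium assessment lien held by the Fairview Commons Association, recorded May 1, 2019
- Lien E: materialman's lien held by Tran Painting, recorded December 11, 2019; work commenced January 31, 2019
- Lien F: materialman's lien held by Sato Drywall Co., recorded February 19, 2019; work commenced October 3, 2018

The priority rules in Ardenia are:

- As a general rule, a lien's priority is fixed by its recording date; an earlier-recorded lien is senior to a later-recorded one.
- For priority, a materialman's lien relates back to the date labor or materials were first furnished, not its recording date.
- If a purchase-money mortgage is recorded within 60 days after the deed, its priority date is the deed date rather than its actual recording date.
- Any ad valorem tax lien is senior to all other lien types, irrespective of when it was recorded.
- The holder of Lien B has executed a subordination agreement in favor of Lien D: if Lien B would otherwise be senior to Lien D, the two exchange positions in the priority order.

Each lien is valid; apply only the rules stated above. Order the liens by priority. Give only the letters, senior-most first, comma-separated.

Effective dates: C was recorded 194 days after the deed — beyond 60 days — so no relation-back applies; E is treated as recorded January 31, 2019, the work-commencement date; F is treated as recorded October 3, 2018, the work-commencement date.
As an ad valorem tax lien, A is senior to every other lien.
The other liens, earliest effective date first: F (October 3, 2018), E (January 31, 2019), B (February 26, 2019), C (April 27, 2019), D (May 1, 2019).
B would otherwise be senior to D, so under the subordination agreement B and D exchange positions.

A, F, E, D, C, B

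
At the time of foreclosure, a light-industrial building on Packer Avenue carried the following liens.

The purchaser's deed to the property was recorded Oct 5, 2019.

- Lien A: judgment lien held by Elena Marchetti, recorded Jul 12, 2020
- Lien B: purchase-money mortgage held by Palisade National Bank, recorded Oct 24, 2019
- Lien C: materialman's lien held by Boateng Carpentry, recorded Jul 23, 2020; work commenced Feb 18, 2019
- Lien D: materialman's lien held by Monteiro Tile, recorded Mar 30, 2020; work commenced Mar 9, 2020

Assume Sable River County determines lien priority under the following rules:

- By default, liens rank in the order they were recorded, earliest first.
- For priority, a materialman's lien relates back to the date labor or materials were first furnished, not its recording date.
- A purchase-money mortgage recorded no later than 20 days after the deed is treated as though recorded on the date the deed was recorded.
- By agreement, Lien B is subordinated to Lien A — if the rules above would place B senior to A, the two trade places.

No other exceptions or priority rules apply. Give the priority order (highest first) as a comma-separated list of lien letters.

Adjusting effective dates: B relates back to the deed date Oct 5, 2019; C relates back to Feb 18, 2019 (work commenced); D is treated as recorded Mar 9, 2020, the work-commencement date.
Ordering by effective date: C (Feb 18, 2019), B (Oct 5, 2019), D (Mar 9, 2020), A (Jul 12, 2020).
B would otherwise be senior to A, so under the subordination agreement B and A exchange positions.

C, A, D, B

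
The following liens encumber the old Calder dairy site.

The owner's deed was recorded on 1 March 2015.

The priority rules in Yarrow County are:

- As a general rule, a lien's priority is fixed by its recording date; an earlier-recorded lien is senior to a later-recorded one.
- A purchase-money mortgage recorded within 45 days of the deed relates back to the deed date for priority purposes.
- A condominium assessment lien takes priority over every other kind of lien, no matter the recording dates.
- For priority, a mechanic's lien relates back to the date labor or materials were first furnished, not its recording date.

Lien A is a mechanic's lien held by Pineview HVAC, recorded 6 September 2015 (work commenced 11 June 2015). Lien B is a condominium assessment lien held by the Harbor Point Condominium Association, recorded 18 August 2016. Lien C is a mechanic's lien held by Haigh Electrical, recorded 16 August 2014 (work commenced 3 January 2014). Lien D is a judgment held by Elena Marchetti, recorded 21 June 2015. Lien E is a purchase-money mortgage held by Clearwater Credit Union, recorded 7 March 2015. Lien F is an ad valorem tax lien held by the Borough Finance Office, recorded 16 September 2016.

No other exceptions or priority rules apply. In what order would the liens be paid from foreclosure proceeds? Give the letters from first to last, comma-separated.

Effective dates after the stated exceptions: A is treated as recorded 11 June 2015, the work-commencement date; C relates back to 3 January 2014 (work commenced); E relates back to the deed date 1 March 2015.
B, as a condominium assessment lien, has superpriority and ranks first.
The other liens, earliest effective date first: C (3 January 2014), E (1 March 2015), A (11 June 2015), D (21 June 2015), F (16 September 2016).

B, C, E, A, D, F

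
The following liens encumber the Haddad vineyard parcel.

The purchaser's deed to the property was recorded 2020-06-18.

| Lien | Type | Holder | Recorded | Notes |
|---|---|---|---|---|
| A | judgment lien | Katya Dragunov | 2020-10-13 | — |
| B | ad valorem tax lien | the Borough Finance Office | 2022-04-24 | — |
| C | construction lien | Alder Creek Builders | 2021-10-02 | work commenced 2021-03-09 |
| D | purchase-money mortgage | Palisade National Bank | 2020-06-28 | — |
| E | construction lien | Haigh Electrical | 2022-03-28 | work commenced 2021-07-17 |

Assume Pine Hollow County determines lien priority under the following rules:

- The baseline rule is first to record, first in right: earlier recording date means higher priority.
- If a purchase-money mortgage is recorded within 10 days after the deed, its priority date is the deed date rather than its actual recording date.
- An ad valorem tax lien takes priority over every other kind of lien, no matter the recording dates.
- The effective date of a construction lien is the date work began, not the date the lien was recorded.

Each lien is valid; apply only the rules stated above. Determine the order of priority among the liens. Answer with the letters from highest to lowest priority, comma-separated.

B, D, A, C, E

Effective dates: C's effective date is 2021-03-09, when work began; D was recorded within the 10-day window, so its effective date is the deed date 2020-06-18; E's effective date is 2021-07-17, when work began.
B is an ad valorem tax lien, so it outranks all other liens regardless of date.
Among the remaining liens, by effective date: D (2020-06-18), A (2020-10-13), C (2021-03-09), E (2021-07-17).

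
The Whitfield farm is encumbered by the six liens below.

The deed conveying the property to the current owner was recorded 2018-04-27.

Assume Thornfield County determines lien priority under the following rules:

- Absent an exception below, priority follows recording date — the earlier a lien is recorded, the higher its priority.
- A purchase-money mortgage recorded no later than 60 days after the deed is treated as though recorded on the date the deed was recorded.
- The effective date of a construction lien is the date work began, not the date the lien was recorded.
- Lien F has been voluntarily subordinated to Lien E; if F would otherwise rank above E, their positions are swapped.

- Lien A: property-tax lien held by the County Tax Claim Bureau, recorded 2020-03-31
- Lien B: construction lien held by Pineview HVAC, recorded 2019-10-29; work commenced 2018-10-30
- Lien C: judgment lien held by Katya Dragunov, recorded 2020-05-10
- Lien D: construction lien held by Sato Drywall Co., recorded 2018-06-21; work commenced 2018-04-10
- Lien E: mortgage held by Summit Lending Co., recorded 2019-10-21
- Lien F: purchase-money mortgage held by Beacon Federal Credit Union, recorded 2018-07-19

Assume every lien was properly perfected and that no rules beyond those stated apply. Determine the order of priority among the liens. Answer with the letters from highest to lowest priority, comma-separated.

First, effective dates: B's effective date is 2018-10-30, when work began; D's effective date is 2018-04-10, when work began; F was recorded 83 days after the deed — beyond 60 days — so no relation-back applies.
Sorted by effective date: D (2018-04-10), F (2018-07-19), B (2018-10-30), E (2019-10-21), A (2020-03-31), C (2020-05-10).
Because F would otherwise rank above E, the subordination swaps them.

D, E, B, F, A, C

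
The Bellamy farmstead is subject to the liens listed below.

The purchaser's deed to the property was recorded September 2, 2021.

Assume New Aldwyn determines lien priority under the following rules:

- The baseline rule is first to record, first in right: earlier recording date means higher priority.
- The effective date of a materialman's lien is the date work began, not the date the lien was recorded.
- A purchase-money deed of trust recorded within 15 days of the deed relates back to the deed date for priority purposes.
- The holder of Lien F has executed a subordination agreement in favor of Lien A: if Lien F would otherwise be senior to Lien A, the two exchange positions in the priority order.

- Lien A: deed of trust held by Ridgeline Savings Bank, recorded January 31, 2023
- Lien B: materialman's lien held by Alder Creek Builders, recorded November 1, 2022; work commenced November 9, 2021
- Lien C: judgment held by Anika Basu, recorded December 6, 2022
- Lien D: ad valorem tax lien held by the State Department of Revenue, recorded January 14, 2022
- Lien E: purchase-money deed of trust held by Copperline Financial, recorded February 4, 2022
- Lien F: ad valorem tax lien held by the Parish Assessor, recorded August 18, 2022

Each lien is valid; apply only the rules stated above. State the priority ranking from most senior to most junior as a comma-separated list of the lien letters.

B, D, E, A, C, F

Effective dates: B is treated as recorded November 9, 2021, the work-commencement date; E was recorded 155 days after the deed, outside the 15-day window, so it keeps its recording date.
Sorted by effective date: B (November 9, 2021), D (January 14, 2022), E (February 4, 2022), F (August 18, 2022), C (December 6, 2022), A (January 31, 2023).
F would otherwise be senior to A, so under the subordination agreement F and A exchange positions.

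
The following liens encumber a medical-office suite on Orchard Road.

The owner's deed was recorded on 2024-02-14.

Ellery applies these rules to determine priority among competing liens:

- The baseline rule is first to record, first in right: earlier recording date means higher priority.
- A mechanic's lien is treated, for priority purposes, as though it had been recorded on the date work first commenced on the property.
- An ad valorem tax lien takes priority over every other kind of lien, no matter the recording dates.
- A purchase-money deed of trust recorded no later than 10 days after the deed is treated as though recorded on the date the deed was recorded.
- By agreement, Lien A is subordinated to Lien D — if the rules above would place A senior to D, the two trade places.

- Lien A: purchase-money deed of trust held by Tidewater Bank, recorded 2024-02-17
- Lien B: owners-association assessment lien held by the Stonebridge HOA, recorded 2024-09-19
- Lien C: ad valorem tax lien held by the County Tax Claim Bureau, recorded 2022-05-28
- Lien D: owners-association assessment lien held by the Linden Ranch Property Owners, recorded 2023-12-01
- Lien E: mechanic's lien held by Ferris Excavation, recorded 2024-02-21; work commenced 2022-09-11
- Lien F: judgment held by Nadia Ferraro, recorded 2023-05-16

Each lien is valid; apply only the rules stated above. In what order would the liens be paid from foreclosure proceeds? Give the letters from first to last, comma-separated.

Effective dates after the stated exceptions: A's effective date is the deed date, 2024-02-14; E is treated as recorded 2022-09-11, the work-commencement date.
C is an ad valorem tax lien, so it outranks all other liens regardless of date.
Remaining liens by effective date: E (2022-09-11), F (2023-05-16), D (2023-12-01), A (2024-02-14), B (2024-09-19).
A is already junior to D, so the subordination agreement changes nothing.

C, E, F, D, A, B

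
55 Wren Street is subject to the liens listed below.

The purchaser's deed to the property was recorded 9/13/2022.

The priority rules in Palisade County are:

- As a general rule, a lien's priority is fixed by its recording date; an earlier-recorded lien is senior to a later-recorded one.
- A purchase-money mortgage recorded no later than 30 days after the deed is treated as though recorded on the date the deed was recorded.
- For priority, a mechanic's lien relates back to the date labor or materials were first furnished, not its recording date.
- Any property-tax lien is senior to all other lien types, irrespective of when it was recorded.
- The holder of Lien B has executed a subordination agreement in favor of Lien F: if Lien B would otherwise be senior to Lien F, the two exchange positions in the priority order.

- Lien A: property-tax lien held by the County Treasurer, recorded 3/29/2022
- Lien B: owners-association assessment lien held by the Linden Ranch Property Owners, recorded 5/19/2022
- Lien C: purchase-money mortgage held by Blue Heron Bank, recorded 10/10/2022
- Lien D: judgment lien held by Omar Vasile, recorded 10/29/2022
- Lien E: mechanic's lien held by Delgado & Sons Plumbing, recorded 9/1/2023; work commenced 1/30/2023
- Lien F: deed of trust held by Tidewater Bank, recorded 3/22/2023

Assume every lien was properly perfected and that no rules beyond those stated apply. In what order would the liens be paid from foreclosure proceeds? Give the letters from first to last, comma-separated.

A, F, C, D, E, B

First, effective dates: C was recorded within the 30-day window, so its effective date is the deed date 9/13/2022; E relates back to 1/30/2023 (work commenced).
A is a property-tax lien and takes priority over every other lien.
Ordering the rest by effective date: B (5/19/2022), C (9/13/2022), D (10/29/2022), E (1/30/2023), F (3/22/2023).
Because B would otherwise rank above F, the subordination swaps them.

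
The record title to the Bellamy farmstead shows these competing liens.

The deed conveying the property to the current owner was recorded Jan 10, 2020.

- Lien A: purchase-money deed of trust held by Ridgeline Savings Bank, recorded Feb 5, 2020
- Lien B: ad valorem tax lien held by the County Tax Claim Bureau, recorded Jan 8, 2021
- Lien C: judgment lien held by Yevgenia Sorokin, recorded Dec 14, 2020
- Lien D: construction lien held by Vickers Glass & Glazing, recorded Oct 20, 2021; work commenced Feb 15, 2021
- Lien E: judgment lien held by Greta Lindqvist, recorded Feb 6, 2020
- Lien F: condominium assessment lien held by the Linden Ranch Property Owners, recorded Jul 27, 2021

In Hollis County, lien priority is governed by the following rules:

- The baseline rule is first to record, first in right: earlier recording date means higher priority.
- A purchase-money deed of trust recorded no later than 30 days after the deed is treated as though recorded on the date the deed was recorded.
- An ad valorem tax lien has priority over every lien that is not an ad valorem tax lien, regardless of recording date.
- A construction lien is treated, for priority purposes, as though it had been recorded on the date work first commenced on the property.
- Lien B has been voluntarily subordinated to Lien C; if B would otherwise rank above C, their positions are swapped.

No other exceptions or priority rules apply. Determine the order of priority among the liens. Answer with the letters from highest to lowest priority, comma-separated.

Effective dates: A relates back to the deed date Jan 10, 2020; D's effective date is Feb 15, 2021, when work began.
B is an ad valorem tax lien, so it outranks all other liens regardless of date.
Ordering the rest by effective date: A (Jan 10, 2020), E (Feb 6, 2020), C (Dec 14, 2020), D (Feb 15, 2021), F (Jul 27, 2021).
Because B would otherwise rank above C, the subordination swaps them.

C, A, E, B, D, F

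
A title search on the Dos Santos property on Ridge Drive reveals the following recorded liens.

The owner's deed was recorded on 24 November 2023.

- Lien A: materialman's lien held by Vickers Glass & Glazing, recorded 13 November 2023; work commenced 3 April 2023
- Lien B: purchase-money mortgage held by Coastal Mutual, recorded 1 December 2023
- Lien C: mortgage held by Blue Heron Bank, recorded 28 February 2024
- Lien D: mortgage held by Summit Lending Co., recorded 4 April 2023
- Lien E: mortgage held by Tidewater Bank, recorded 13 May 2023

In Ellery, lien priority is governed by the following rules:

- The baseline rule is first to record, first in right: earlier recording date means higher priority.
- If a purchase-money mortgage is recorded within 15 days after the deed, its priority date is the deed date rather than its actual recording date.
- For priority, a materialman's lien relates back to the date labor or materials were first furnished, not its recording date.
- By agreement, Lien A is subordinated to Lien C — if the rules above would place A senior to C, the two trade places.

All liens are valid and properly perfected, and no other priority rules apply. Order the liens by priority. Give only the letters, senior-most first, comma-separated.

C, D, E, B, A

First, effective dates: A relates back to 3 April 2023 (work commenced); B's effective date is the deed date, 24 November 2023.
Ordering by effective date: A (3 April 2023), D (4 April 2023), E (13 May 2023), B (24 November 2023), C (28 February 2024).
A is senior to C before the subordination, so the two trade places.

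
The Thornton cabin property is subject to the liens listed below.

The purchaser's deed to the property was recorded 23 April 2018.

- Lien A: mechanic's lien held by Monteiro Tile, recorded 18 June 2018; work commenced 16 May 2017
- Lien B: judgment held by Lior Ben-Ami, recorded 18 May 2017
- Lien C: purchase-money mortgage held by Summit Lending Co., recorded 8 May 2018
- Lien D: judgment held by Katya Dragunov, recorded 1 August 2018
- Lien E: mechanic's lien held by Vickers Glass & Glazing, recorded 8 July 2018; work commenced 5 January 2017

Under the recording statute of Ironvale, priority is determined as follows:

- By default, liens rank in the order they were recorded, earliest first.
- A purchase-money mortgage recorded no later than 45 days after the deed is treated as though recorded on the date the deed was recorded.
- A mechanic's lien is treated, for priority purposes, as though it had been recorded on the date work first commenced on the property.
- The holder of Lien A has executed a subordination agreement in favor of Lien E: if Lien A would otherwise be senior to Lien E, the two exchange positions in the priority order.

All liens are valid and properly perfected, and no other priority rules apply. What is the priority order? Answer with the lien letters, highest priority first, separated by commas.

E, A, B, C, D

Effective dates after the stated exceptions: A's effective date is 16 May 2017, when work began; C was recorded within the 45-day window, so its effective date is the deed date 23 April 2018; E is treated as recorded 5 January 2017, the work-commencement date.
Sorted by effective date: E (5 January 2017), A (16 May 2017), B (18 May 2017), C (23 April 2018), D (1 August 2018).
Since A is not senior to E, the subordination leaves the order unchanged.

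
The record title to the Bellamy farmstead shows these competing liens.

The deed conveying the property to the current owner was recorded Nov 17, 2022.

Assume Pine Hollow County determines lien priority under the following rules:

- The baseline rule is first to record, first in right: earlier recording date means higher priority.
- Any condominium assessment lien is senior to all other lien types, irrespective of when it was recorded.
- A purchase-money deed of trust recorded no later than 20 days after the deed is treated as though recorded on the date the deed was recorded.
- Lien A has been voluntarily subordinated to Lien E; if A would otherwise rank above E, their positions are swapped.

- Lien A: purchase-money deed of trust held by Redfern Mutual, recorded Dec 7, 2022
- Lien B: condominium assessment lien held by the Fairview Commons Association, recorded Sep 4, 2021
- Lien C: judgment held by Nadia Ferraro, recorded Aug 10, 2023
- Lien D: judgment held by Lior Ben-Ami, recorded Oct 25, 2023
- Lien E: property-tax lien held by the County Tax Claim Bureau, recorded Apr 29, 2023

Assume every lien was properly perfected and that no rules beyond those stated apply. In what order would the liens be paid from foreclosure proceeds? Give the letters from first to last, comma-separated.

Adjusting effective dates: A was recorded within the 20-day window, so its effective date is the deed date Nov 17, 2022.
B is a condominium assessment lien and takes priority over every other lien.
Among the remaining liens, by effective date: A (Nov 17, 2022), E (Apr 29, 2023), C (Aug 10, 2023), D (Oct 25, 2023).
Because A would otherwise rank above E, the subordination swaps them.

B, E, A, C, D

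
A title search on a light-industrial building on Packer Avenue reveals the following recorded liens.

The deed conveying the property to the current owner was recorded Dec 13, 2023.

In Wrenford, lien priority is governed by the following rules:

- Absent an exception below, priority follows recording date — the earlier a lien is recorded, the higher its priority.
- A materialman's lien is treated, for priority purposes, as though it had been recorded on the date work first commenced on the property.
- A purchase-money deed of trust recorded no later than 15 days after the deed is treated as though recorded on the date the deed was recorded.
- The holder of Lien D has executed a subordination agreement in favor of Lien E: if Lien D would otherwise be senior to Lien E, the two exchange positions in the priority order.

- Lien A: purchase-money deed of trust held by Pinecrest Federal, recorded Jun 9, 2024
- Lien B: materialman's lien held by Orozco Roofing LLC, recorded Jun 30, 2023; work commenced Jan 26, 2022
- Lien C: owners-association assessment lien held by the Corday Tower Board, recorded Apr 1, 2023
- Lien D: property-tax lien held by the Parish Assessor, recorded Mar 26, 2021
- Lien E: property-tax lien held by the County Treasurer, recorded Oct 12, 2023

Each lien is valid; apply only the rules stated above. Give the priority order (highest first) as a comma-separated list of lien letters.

Effective dates after the stated exceptions: A missed the 15-day window (179 days after the deed), so its recording date stands; B relates back to Jan 26, 2022 (work commenced).
By effective date, earliest first: D (Mar 26, 2021), B (Jan 26, 2022), C (Apr 1, 2023), E (Oct 12, 2023), A (Jun 9, 2024).
Because D would otherwise rank above E, the subordination swaps them.

E, B, C, D, A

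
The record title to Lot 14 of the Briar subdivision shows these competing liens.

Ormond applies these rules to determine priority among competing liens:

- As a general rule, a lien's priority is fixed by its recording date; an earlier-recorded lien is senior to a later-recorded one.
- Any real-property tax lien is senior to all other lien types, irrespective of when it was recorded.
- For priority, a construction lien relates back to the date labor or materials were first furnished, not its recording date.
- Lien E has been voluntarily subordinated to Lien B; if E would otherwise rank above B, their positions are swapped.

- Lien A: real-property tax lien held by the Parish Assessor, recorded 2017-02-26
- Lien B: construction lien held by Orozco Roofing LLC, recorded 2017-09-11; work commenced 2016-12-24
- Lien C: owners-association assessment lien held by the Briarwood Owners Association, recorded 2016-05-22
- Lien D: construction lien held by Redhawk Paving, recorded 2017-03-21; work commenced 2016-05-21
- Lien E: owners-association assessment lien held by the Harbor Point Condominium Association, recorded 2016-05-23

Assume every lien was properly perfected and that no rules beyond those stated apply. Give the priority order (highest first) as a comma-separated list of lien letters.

First, effective dates: B's effective date is 2016-12-24, when work began; D relates back to 2016-05-21 (work commenced).
A, as a real-property tax lien, has superpriority and ranks first.
Remaining liens by effective date: D (2016-05-21), C (2016-05-22), E (2016-05-23), B (2016-12-24).
Because E would otherwise rank above B, the subordination swaps them.

A, D, C, B, E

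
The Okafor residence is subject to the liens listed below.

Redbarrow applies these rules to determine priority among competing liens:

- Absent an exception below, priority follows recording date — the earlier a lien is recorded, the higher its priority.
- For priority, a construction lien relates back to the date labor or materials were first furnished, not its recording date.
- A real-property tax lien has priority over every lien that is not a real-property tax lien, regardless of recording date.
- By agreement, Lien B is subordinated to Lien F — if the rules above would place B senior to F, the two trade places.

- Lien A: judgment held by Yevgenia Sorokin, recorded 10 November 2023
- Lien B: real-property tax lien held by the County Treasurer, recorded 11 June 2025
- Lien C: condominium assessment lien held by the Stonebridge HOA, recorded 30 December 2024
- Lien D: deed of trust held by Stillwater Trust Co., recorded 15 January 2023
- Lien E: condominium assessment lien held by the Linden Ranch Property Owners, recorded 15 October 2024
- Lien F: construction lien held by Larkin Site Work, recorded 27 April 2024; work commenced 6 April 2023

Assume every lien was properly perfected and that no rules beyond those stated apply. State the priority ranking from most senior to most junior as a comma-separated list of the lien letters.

Adjusting effective dates: F's effective date is 6 April 2023, when work began.
B, as a real-property tax lien, has superpriority and ranks first.
Among the remaining liens, by effective date: D (15 January 2023), F (6 April 2023), A (10 November 2023), E (15 October 2024), C (30 December 2024).
The subordination applies — B was senior to F — so B and F swap.

F, D, B, A, E, C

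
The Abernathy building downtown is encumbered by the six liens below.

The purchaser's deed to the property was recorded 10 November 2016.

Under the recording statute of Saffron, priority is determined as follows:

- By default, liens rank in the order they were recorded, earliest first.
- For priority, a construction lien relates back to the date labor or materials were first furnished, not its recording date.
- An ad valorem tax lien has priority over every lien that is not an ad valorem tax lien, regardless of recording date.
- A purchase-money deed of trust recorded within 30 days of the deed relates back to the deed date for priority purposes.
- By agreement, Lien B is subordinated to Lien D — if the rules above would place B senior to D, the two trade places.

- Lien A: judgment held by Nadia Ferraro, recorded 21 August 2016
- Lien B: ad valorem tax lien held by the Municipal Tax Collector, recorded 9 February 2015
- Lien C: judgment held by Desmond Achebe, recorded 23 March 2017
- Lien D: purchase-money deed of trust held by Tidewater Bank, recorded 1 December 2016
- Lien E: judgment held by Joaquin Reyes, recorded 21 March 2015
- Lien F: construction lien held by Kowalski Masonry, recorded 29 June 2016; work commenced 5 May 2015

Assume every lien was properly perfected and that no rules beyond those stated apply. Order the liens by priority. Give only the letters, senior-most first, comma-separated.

Effective dates: D's effective date is the deed date, 10 November 2016; F is treated as recorded 5 May 2015, the work-commencement date.
B is an ad valorem tax lien and takes priority over every other lien.
Remaining liens by effective date: E (21 March 2015), F (5 May 2015), A (21 August 2016), D (10 November 2016), C (23 March 2017).
Because B would otherwise rank above D, the subordination swaps them.

D, E, F, A, B, C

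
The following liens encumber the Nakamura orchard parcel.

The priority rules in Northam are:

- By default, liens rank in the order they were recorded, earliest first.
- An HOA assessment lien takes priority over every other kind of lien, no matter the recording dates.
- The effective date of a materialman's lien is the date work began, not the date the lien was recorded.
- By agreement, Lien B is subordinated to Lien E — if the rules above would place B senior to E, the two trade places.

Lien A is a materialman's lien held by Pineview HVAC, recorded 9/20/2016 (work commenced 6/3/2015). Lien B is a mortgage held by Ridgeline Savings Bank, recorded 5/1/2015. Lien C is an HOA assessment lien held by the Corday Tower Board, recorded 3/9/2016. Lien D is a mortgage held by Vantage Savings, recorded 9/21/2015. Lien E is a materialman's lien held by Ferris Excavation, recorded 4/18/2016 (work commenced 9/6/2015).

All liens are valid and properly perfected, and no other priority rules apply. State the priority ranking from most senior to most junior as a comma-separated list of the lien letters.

Adjusting effective dates: A relates back to 6/3/2015 (work commenced); E relates back to 9/6/2015 (work commenced).
As an HOA assessment lien, C is senior to every other lien.
Among the remaining liens, by effective date: B (5/1/2015), A (6/3/2015), E (9/6/2015), D (9/21/2015).
B is senior to E before the subordination, so the two trade places.

C, E, A, B, D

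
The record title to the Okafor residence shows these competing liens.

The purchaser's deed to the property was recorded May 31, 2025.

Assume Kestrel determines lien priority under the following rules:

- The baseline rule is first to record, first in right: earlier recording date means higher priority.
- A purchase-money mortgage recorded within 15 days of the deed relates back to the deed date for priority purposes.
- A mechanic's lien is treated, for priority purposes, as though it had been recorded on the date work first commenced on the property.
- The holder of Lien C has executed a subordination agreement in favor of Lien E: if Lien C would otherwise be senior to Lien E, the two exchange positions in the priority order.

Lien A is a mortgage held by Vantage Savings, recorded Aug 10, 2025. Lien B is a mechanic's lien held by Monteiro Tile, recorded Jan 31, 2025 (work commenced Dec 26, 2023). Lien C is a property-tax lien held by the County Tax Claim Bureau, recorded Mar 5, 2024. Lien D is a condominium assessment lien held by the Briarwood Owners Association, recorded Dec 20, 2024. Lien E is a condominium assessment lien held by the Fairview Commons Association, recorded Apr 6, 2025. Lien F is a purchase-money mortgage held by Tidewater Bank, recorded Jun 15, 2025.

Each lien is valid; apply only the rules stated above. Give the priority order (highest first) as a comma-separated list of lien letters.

B, E, D, C, F, A

Effective dates after the stated exceptions: B is treated as recorded Dec 26, 2023, the work-commencement date; F's effective date is the deed date, May 31, 2025.
Sorted by effective date: B (Dec 26, 2023), C (Mar 5, 2024), D (Dec 20, 2024), E (Apr 6, 2025), F (May 31, 2025), A (Aug 10, 2025).
The subordination applies — C was senior to E — so C and E swap.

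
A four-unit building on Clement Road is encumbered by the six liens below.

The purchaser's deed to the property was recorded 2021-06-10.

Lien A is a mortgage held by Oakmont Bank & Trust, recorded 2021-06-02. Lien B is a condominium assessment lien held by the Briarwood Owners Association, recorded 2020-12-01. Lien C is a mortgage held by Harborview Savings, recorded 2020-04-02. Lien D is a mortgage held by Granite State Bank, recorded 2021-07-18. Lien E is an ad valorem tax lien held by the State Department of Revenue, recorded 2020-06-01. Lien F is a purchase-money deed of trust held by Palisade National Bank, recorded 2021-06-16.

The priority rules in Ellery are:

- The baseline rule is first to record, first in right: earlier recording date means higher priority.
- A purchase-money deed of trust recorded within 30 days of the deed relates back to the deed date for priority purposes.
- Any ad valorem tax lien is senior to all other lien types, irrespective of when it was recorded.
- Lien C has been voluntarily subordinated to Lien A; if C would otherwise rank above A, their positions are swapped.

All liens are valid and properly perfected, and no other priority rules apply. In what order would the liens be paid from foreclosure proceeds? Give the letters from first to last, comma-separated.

Adjusting effective dates: F relates back to the deed date 2021-06-10.
E, as an ad valorem tax lien, has superpriority and ranks first.
Ordering the rest by effective date: C (2020-04-02), B (2020-12-01), A (2021-06-02), F (2021-06-10), D (2021-07-18).
The subordination applies — C was senior to A — so C and A swap.

E, A, B, C, F, D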